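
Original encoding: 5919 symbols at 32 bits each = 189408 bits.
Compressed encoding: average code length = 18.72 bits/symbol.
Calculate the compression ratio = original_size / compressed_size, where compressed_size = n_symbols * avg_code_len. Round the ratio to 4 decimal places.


original_size = n_symbols * orig_bits = 5919 * 32 = 189408 bits
compressed_size = n_symbols * avg_code_len = 5919 * 18.72 = 110803.68 bits
ratio = original_size / compressed_size = 189408 / 110803.68 = 1.7094

Compression ratio = 1.7094


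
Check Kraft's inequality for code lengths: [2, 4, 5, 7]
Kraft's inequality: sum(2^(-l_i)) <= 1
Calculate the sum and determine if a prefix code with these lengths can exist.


Sum = 2^(-2) + 2^(-4) + 2^(-5) + 2^(-7)
    = 0.25 + 0.0625 + 0.03125 + 0.0078125
    = 45/128 = 0.3515625
Since 0.3515625 <= 1, Kraft's inequality IS satisfied.
A prefix code with these lengths CAN exist.

Kraft sum = 0.3515625. Satisfied.


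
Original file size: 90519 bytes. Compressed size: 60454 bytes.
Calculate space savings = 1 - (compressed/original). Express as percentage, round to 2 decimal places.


ratio = compressed/original = 60454/90519 = 0.66786
savings = 1 - ratio = 1 - 0.66786 = 0.33214
as a percentage: 0.33214 * 100 = 33.21%

Space savings = 1 - 60454/90519 = 33.21%


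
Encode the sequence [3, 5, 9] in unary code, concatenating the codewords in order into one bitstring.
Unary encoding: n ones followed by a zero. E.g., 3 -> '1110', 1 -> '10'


Encode each number as n ones followed by a terminating 0:
  3 -> 1110 (4 bits)
  5 -> 111110 (6 bits)
  9 -> 1111111110 (10 bits)
Total length = 4 + 6 + 10 = 20 bits.

Unary([3, 5, 9]) = 11101111101111111110 (20 bits)


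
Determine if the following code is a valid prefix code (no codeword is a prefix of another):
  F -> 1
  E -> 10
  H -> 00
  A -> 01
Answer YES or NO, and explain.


Checking each pair (does one codeword prefix another?):
  F='1' vs E='10': prefix -- VIOLATION

NO -- this is NOT a valid prefix code. F (1) is a prefix of E (10).


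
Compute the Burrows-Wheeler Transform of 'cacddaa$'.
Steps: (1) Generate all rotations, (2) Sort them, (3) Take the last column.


Rotations (sorted):
  0: $cacddaa -> last char: a
  1: a$cacdda -> last char: a
  2: aa$cacdd -> last char: d
  3: acddaa$c -> last char: c
  4: cacddaa$ -> last char: $
  5: cddaa$ca -> last char: a
  6: daa$cacd -> last char: d
  7: ddaa$cac -> last char: c


BWT = aadc$adc


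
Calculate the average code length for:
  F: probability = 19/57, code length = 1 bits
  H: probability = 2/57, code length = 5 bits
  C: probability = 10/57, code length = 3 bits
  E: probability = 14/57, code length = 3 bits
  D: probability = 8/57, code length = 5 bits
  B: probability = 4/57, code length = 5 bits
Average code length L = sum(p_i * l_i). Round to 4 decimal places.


Weighted contributions p_i * l_i:
  F: (19/57) * 1 = 19/57
  H: (2/57) * 5 = 10/57
  C: (10/57) * 3 = 30/57
  E: (14/57) * 3 = 42/57
  D: (8/57) * 5 = 40/57
  B: (4/57) * 5 = 20/57
Sum = (19 + 10 + 30 + 42 + 40 + 20)/57 = 161/57

L = 161/57 = 2.8246 bits/symbol


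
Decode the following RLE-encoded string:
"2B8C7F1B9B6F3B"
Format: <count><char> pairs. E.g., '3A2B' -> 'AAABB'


Expanding each <count><char> pair:
  2B -> 'BB'
  8C -> 'CCCCCCCC'
  7F -> 'FFFFFFF'
  1B -> 'B'
  9B -> 'BBBBBBBBB'
  6F -> 'FFFFFF'
  3B -> 'BBB'

Decoded = BBCCCCCCCCFFFFFFFBBBBBBBBBBFFFFFFBBB


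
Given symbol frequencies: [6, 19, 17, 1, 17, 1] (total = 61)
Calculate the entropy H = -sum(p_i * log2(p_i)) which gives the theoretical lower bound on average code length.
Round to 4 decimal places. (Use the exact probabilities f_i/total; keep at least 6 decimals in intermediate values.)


Per-symbol terms -p_i * log2(p_i) with p_i = f_i/61:
  p = 6/61 = 0.098361: log2(p) = -3.345775, -p*log2(p) = 0.329093
  p = 19/61 = 0.311475: log2(p) = -1.682810, -p*log2(p) = 0.524154
  p = 17/61 = 0.278689: log2(p) = -1.843274, -p*log2(p) = 0.513699
  p = 1/61 = 0.016393: log2(p) = -5.930737, -p*log2(p) = 0.097225
  p = 17/61 = 0.278689: log2(p) = -1.843274, -p*log2(p) = 0.513699
  p = 1/61 = 0.016393: log2(p) = -5.930737, -p*log2(p) = 0.097225
H = 0.329093 + 0.524154 + 0.513699 + 0.097225 + 0.513699 + 0.097225 = 2.075095

H = 2.0751 bits/symbol


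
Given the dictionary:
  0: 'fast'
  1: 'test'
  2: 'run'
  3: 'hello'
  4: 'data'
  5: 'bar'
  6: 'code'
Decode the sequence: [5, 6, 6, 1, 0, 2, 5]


Look up each index in the dictionary:
  5 -> 'bar'
  6 -> 'code'
  6 -> 'code'
  1 -> 'test'
  0 -> 'fast'
  2 -> 'run'
  5 -> 'bar'

Decoded: "bar code code test fast run bar"


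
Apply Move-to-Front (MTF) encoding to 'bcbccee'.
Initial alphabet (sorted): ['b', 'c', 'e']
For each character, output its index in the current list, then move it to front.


MTF encoding:
'b': index 0 in ['b', 'c', 'e'] -> ['b', 'c', 'e']
'c': index 1 in ['b', 'c', 'e'] -> ['c', 'b', 'e']
'b': index 1 in ['c', 'b', 'e'] -> ['b', 'c', 'e']
'c': index 1 in ['b', 'c', 'e'] -> ['c', 'b', 'e']
'c': index 0 in ['c', 'b', 'e'] -> ['c', 'b', 'e']
'e': index 2 in ['c', 'b', 'e'] -> ['e', 'c', 'b']
'e': index 0 in ['e', 'c', 'b'] -> ['e', 'c', 'b']


Output: [0, 1, 1, 1, 0, 2, 0]


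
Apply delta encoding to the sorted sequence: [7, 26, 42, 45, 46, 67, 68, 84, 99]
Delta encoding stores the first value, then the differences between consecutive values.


First value: 7
Deltas:
  26 - 7 = 19
  42 - 26 = 16
  45 - 42 = 3
  46 - 45 = 1
  67 - 46 = 21
  68 - 67 = 1
  84 - 68 = 16
  99 - 84 = 15


Delta encoded: [7, 19, 16, 3, 1, 21, 1, 16, 15]


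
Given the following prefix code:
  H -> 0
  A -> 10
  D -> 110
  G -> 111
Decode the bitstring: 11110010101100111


Decoding step by step:
Bits 111 -> G
Bits 10 -> A
Bits 0 -> H
Bits 10 -> A
Bits 10 -> A
Bits 110 -> D
Bits 0 -> H
Bits 111 -> G


Decoded message: GAHAADHG


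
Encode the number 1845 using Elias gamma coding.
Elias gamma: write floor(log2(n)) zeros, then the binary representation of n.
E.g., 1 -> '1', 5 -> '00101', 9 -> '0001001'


num_bits = floor(log2(1845)) + 1 = 11
leading_zeros = num_bits - 1 = 10
binary(1845) = 11100110101

Elias gamma(1845) = '0000000000' + '11100110101' = 000000000011100110101 (21 bits)


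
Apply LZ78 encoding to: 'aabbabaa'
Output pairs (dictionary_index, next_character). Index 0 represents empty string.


LZ78 encoding steps:
Dictionary: {0: ''}
Step 1: w='' (idx 0), next='a' -> output (0, 'a'), add 'a' as idx 1
Step 2: w='a' (idx 1), next='b' -> output (1, 'b'), add 'ab' as idx 2
Step 3: w='' (idx 0), next='b' -> output (0, 'b'), add 'b' as idx 3
Step 4: w='ab' (idx 2), next='a' -> output (2, 'a'), add 'aba' as idx 4
Step 5: w='a' (idx 1), end of input -> output (1, '')


Encoded: [(0, 'a'), (1, 'b'), (0, 'b'), (2, 'a'), (1, '')]


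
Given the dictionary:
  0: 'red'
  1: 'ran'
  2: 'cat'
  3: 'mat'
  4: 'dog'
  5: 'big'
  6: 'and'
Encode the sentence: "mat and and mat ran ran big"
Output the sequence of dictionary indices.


Look up each word in the dictionary:
  'mat' -> 3
  'and' -> 6
  'and' -> 6
  'mat' -> 3
  'ran' -> 1
  'ran' -> 1
  'big' -> 5

Encoded: [3, 6, 6, 3, 1, 1, 5]


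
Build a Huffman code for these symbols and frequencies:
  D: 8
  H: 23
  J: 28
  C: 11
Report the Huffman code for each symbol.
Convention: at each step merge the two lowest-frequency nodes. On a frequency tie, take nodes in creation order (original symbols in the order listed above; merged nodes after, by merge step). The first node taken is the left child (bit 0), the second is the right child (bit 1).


Huffman tree construction:
Step 1: Merge D(8) + C(11) = 19
Step 2: Merge (D+C)(19) + H(23) = 42
Step 3: Merge J(28) + ((D+C)+H)(42) = 70
Read each symbol's code off the tree from the root (left child = 0, right child = 1).

Codes:
  D: 100 (length 3)
  H: 11 (length 2)
  J: 0 (length 1)
  C: 101 (length 3)
Average code length: 131/70 = 1.8714 bits/symbol


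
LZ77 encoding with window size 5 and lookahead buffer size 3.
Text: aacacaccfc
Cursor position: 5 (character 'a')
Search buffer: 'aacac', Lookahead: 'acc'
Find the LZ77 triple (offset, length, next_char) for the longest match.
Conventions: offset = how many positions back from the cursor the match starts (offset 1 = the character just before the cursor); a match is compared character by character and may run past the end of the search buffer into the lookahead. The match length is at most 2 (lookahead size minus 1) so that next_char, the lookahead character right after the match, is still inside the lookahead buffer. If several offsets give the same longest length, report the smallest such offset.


Try each offset into the search buffer:
  offset=1 (pos 4, char 'c'): match length 0
  offset=2 (pos 3, char 'a'): match length 2
  offset=3 (pos 2, char 'c'): match length 0
  offset=4 (pos 1, char 'a'): match length 2
  offset=5 (pos 0, char 'a'): match length 1
Longest match has length 2, found at offsets 2, 4; take the smallest, offset 2.
next_char = character at position 5 + 2 = 7 -> 'c'

Best match: offset=2, length=2 (matching 'ac' starting at position 3)
LZ77 triple: (2, 2, 'c')


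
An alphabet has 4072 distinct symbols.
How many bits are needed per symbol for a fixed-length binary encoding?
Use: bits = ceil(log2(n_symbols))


log2(4072) = 11.9915
Bracket: 2^11 = 2048 < 4072 <= 2^12 = 4096
So ceil(log2(4072)) = 12

bits = ceil(log2(4072)) = ceil(11.9915) = 12 bits


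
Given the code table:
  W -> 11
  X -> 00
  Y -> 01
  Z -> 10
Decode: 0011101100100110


Decoding:
00 -> X
11 -> W
10 -> Z
11 -> W
00 -> X
10 -> Z
01 -> Y
10 -> Z


Result: XWZWXZYZ


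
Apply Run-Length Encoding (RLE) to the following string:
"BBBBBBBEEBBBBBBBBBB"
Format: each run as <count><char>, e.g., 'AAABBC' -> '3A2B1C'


Scanning runs left to right:
  i=0: run of 'B' x 7 -> '7B'
  i=7: run of 'E' x 2 -> '2E'
  i=9: run of 'B' x 10 -> '10B'

RLE = 7B2E10B


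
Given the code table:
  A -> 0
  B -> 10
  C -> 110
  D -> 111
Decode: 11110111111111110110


Decoding:
111 -> D
10 -> B
111 -> D
111 -> D
111 -> D
110 -> C
110 -> C


Result: DBDDDCC


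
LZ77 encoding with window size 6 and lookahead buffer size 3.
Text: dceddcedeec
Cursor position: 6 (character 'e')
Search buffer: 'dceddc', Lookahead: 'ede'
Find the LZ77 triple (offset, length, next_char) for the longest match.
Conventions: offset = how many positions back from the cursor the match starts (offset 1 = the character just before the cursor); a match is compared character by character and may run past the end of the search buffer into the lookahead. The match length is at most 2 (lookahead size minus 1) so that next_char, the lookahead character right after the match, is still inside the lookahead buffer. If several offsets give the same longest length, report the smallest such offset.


Try each offset into the search buffer:
  offset=1 (pos 5, char 'c'): match length 0
  offset=2 (pos 4, char 'd'): match length 0
  offset=3 (pos 3, char 'd'): match length 0
  offset=4 (pos 2, char 'e'): match length 2
  offset=5 (pos 1, char 'c'): match length 0
  offset=6 (pos 0, char 'd'): match length 0
Longest match has length 2 at offset 4.
next_char = character at position 6 + 2 = 8 -> 'e'

Best match: offset=4, length=2 (matching 'ed' starting at position 2)
LZ77 triple: (4, 2, 'e')


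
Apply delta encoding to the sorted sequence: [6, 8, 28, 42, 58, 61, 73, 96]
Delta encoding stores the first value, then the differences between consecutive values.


First value: 6
Deltas:
  8 - 6 = 2
  28 - 8 = 20
  42 - 28 = 14
  58 - 42 = 16
  61 - 58 = 3
  73 - 61 = 12
  96 - 73 = 23


Delta encoded: [6, 2, 20, 14, 16, 3, 12, 23]


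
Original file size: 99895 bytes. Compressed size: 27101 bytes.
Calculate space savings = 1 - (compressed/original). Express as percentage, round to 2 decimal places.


ratio = compressed/original = 27101/99895 = 0.271295
savings = 1 - ratio = 1 - 0.271295 = 0.728705
as a percentage: 0.728705 * 100 = 72.87%

Space savings = 1 - 27101/99895 = 72.87%


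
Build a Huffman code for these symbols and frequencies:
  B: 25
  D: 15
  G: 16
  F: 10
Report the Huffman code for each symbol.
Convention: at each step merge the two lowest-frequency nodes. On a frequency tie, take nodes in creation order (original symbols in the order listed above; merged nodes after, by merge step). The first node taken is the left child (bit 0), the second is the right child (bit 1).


Huffman tree construction:
Step 1: Merge F(10) + D(15) = 25
Step 2: Merge G(16) + B(25) = 41
Step 3: Merge (F+D)(25) + (G+B)(41) = 66
Read each symbol's code off the tree from the root (left child = 0, right child = 1).

Codes:
  B: 11 (length 2)
  D: 01 (length 2)
  G: 10 (length 2)
  F: 00 (length 2)
Average code length: 132/66 = 2.0000 bits/symbol


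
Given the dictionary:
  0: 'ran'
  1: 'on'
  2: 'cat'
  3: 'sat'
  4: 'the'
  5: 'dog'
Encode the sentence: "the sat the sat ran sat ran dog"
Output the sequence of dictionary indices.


Look up each word in the dictionary:
  'the' -> 4
  'sat' -> 3
  'the' -> 4
  'sat' -> 3
  'ran' -> 0
  'sat' -> 3
  'ran' -> 0
  'dog' -> 5

Encoded: [4, 3, 4, 3, 0, 3, 0, 5]


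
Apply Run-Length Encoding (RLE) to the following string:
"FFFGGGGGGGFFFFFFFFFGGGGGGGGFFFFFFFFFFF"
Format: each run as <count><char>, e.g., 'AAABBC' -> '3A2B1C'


Scanning runs left to right:
  i=0: run of 'F' x 3 -> '3F'
  i=3: run of 'G' x 7 -> '7G'
  i=10: run of 'F' x 9 -> '9F'
  i=19: run of 'G' x 8 -> '8G'
  i=27: run of 'F' x 11 -> '11F'

RLE = 3F7G9F8G11F


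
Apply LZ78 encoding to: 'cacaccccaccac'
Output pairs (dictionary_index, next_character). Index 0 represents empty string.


LZ78 encoding steps:
Dictionary: {0: ''}
Step 1: w='' (idx 0), next='c' -> output (0, 'c'), add 'c' as idx 1
Step 2: w='' (idx 0), next='a' -> output (0, 'a'), add 'a' as idx 2
Step 3: w='c' (idx 1), next='a' -> output (1, 'a'), add 'ca' as idx 3
Step 4: w='c' (idx 1), next='c' -> output (1, 'c'), add 'cc' as idx 4
Step 5: w='cc' (idx 4), next='a' -> output (4, 'a'), add 'cca' as idx 5
Step 6: w='cca' (idx 5), next='c' -> output (5, 'c'), add 'ccac' as idx 6


Encoded: [(0, 'c'), (0, 'a'), (1, 'a'), (1, 'c'), (4, 'a'), (5, 'c')]


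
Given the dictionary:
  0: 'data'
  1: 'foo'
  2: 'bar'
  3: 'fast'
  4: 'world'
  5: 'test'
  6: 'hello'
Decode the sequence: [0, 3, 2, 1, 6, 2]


Look up each index in the dictionary:
  0 -> 'data'
  3 -> 'fast'
  2 -> 'bar'
  1 -> 'foo'
  6 -> 'hello'
  2 -> 'bar'

Decoded: "data fast bar foo hello bar"


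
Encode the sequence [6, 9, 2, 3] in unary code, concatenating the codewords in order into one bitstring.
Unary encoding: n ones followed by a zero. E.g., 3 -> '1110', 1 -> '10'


Encode each number as n ones followed by a terminating 0:
  6 -> 1111110 (7 bits)
  9 -> 1111111110 (10 bits)
  2 -> 110 (3 bits)
  3 -> 1110 (4 bits)
Total length = 7 + 10 + 3 + 4 = 24 bits.

Unary([6, 9, 2, 3]) = 111111011111111101101110 (24 bits)


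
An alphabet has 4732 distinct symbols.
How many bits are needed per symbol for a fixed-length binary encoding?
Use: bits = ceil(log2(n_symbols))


log2(4732) = 12.2082
Bracket: 2^12 = 4096 < 4732 <= 2^13 = 8192
So ceil(log2(4732)) = 13

bits = ceil(log2(4732)) = ceil(12.2082) = 13 bits


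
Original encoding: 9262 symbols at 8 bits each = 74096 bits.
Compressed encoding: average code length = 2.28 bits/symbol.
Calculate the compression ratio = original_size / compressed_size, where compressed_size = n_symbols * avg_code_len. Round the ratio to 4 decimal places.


original_size = n_symbols * orig_bits = 9262 * 8 = 74096 bits
compressed_size = n_symbols * avg_code_len = 9262 * 2.28 = 21117.36 bits
ratio = original_size / compressed_size = 74096 / 21117.36 = 3.5088

Compression ratio = 3.5088


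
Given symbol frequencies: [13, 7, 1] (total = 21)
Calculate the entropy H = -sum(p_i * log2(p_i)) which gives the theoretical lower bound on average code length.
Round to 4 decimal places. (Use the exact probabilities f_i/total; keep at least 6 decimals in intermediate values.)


Per-symbol terms -p_i * log2(p_i) with p_i = f_i/21:
  p = 13/21 = 0.619048: log2(p) = -0.691878, -p*log2(p) = 0.428305
  p = 7/21 = 0.333333: log2(p) = -1.584963, -p*log2(p) = 0.528321
  p = 1/21 = 0.047619: log2(p) = -4.392317, -p*log2(p) = 0.209158
H = 0.428305 + 0.528321 + 0.209158 = 1.165784

H = 1.1658 bits/symbol


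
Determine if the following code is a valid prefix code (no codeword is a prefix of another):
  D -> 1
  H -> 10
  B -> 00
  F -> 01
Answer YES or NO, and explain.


Checking each pair (does one codeword prefix another?):
  D='1' vs H='10': prefix -- VIOLATION

NO -- this is NOT a valid prefix code. D (1) is a prefix of H (10).


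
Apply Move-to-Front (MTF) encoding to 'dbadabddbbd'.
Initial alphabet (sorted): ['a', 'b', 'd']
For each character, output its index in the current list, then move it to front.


MTF encoding:
'd': index 2 in ['a', 'b', 'd'] -> ['d', 'a', 'b']
'b': index 2 in ['d', 'a', 'b'] -> ['b', 'd', 'a']
'a': index 2 in ['b', 'd', 'a'] -> ['a', 'b', 'd']
'd': index 2 in ['a', 'b', 'd'] -> ['d', 'a', 'b']
'a': index 1 in ['d', 'a', 'b'] -> ['a', 'd', 'b']
'b': index 2 in ['a', 'd', 'b'] -> ['b', 'a', 'd']
'd': index 2 in ['b', 'a', 'd'] -> ['d', 'b', 'a']
'd': index 0 in ['d', 'b', 'a'] -> ['d', 'b', 'a']
'b': index 1 in ['d', 'b', 'a'] -> ['b', 'd', 'a']
'b': index 0 in ['b', 'd', 'a'] -> ['b', 'd', 'a']
'd': index 1 in ['b', 'd', 'a'] -> ['d', 'b', 'a']


Output: [2, 2, 2, 2, 1, 2, 2, 0, 1, 0, 1]


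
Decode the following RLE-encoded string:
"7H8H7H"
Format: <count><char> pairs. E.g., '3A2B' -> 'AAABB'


Expanding each <count><char> pair:
  7H -> 'HHHHHHH'
  8H -> 'HHHHHHHH'
  7H -> 'HHHHHHH'

Decoded = HHHHHHHHHHHHHHHHHHHHHH


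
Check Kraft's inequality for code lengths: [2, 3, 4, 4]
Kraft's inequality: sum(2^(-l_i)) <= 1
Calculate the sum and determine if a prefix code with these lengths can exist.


Sum = 2^(-2) + 2^(-3) + 2^(-4) + 2^(-4)
    = 0.25 + 0.125 + 0.0625 + 0.0625
    = 8/16 = 0.5
Since 0.5 <= 1, Kraft's inequality IS satisfied.
A prefix code with these lengths CAN exist.

Kraft sum = 0.5. Satisfied.


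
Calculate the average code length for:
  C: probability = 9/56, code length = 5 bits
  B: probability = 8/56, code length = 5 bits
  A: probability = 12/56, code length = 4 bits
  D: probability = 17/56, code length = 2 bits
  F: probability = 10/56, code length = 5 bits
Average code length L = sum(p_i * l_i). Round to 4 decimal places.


Weighted contributions p_i * l_i:
  C: (9/56) * 5 = 45/56
  B: (8/56) * 5 = 40/56
  A: (12/56) * 4 = 48/56
  D: (17/56) * 2 = 34/56
  F: (10/56) * 5 = 50/56
Sum = (45 + 40 + 48 + 34 + 50)/56 = 217/56

L = 217/56 = 3.8750 bits/symbol


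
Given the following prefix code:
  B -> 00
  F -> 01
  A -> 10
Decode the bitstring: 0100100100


Decoding step by step:
Bits 01 -> F
Bits 00 -> B
Bits 10 -> A
Bits 01 -> F
Bits 00 -> B


Decoded message: FBAFB


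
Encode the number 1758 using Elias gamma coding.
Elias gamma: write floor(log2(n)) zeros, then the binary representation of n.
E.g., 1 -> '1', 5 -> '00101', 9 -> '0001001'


num_bits = floor(log2(1758)) + 1 = 11
leading_zeros = num_bits - 1 = 10
binary(1758) = 11011011110

Elias gamma(1758) = '0000000000' + '11011011110' = 000000000011011011110 (21 bits)


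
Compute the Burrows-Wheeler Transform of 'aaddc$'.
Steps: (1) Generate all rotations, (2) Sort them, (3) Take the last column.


Rotations (sorted):
  0: $aaddc -> last char: c
  1: aaddc$ -> last char: $
  2: addc$a -> last char: a
  3: c$aadd -> last char: d
  4: dc$aad -> last char: d
  5: ddc$aa -> last char: a


BWT = c$adda


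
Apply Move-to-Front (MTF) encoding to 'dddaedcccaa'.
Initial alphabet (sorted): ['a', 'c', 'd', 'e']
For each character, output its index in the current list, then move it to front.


MTF encoding:
'd': index 2 in ['a', 'c', 'd', 'e'] -> ['d', 'a', 'c', 'e']
'd': index 0 in ['d', 'a', 'c', 'e'] -> ['d', 'a', 'c', 'e']
'd': index 0 in ['d', 'a', 'c', 'e'] -> ['d', 'a', 'c', 'e']
'a': index 1 in ['d', 'a', 'c', 'e'] -> ['a', 'd', 'c', 'e']
'e': index 3 in ['a', 'd', 'c', 'e'] -> ['e', 'a', 'd', 'c']
'd': index 2 in ['e', 'a', 'd', 'c'] -> ['d', 'e', 'a', 'c']
'c': index 3 in ['d', 'e', 'a', 'c'] -> ['c', 'd', 'e', 'a']
'c': index 0 in ['c', 'd', 'e', 'a'] -> ['c', 'd', 'e', 'a']
'c': index 0 in ['c', 'd', 'e', 'a'] -> ['c', 'd', 'e', 'a']
'a': index 3 in ['c', 'd', 'e', 'a'] -> ['a', 'c', 'd', 'e']
'a': index 0 in ['a', 'c', 'd', 'e'] -> ['a', 'c', 'd', 'e']


Output: [2, 0, 0, 1, 3, 2, 3, 0, 0, 3, 0]


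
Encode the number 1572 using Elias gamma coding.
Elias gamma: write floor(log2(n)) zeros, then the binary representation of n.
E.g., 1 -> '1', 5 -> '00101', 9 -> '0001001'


num_bits = floor(log2(1572)) + 1 = 11
leading_zeros = num_bits - 1 = 10
binary(1572) = 11000100100

Elias gamma(1572) = '0000000000' + '11000100100' = 000000000011000100100 (21 bits)


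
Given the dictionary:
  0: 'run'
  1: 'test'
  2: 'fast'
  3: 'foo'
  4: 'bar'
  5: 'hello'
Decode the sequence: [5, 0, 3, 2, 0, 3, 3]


Look up each index in the dictionary:
  5 -> 'hello'
  0 -> 'run'
  3 -> 'foo'
  2 -> 'fast'
  0 -> 'run'
  3 -> 'foo'
  3 -> 'foo'

Decoded: "hello run foo fast run foo foo"


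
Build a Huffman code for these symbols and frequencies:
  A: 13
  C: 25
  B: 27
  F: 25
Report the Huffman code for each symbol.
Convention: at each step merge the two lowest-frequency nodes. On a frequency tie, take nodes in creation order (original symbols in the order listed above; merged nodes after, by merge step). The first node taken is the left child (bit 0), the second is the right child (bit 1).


Huffman tree construction:
Step 1: Merge A(13) + C(25) = 38
Step 2: Merge F(25) + B(27) = 52
Step 3: Merge (A+C)(38) + (F+B)(52) = 90
Read each symbol's code off the tree from the root (left child = 0, right child = 1).

Codes:
  A: 00 (length 2)
  C: 01 (length 2)
  B: 11 (length 2)
  F: 10 (length 2)
Average code length: 180/90 = 2.0000 bits/symbol


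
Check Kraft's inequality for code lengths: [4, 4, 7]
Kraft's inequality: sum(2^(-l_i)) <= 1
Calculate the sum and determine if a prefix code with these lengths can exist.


Sum = 2^(-4) + 2^(-4) + 2^(-7)
    = 0.0625 + 0.0625 + 0.0078125
    = 17/128 = 0.1328125
Since 0.1328125 <= 1, Kraft's inequality IS satisfied.
A prefix code with these lengths CAN exist.

Kraft sum = 0.1328125. Satisfied.


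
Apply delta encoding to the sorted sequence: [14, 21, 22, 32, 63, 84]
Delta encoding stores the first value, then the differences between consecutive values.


First value: 14
Deltas:
  21 - 14 = 7
  22 - 21 = 1
  32 - 22 = 10
  63 - 32 = 31
  84 - 63 = 21


Delta encoded: [14, 7, 1, 10, 31, 21]


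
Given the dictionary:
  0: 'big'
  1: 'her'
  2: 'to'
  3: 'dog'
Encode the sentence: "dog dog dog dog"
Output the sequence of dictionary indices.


Look up each word in the dictionary:
  'dog' -> 3
  'dog' -> 3
  'dog' -> 3
  'dog' -> 3

Encoded: [3, 3, 3, 3]


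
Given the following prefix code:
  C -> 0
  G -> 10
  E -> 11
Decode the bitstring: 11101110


Decoding step by step:
Bits 11 -> E
Bits 10 -> G
Bits 11 -> E
Bits 10 -> G


Decoded message: EGEG


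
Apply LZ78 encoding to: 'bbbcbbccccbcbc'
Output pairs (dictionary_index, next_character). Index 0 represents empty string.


LZ78 encoding steps:
Dictionary: {0: ''}
Step 1: w='' (idx 0), next='b' -> output (0, 'b'), add 'b' as idx 1
Step 2: w='b' (idx 1), next='b' -> output (1, 'b'), add 'bb' as idx 2
Step 3: w='' (idx 0), next='c' -> output (0, 'c'), add 'c' as idx 3
Step 4: w='bb' (idx 2), next='c' -> output (2, 'c'), add 'bbc' as idx 4
Step 5: w='c' (idx 3), next='c' -> output (3, 'c'), add 'cc' as idx 5
Step 6: w='c' (idx 3), next='b' -> output (3, 'b'), add 'cb' as idx 6
Step 7: w='cb' (idx 6), next='c' -> output (6, 'c'), add 'cbc' as idx 7


Encoded: [(0, 'b'), (1, 'b'), (0, 'c'), (2, 'c'), (3, 'c'), (3, 'b'), (6, 'c')]


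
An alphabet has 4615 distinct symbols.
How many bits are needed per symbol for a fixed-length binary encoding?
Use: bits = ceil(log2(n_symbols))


log2(4615) = 12.1721
Bracket: 2^12 = 4096 < 4615 <= 2^13 = 8192
So ceil(log2(4615)) = 13

bits = ceil(log2(4615)) = ceil(12.1721) = 13 bits


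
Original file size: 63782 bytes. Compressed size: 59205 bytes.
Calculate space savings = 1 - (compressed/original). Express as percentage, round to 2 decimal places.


ratio = compressed/original = 59205/63782 = 0.92824
savings = 1 - ratio = 1 - 0.92824 = 0.07176
as a percentage: 0.07176 * 100 = 7.18%

Space savings = 1 - 59205/63782 = 7.18%


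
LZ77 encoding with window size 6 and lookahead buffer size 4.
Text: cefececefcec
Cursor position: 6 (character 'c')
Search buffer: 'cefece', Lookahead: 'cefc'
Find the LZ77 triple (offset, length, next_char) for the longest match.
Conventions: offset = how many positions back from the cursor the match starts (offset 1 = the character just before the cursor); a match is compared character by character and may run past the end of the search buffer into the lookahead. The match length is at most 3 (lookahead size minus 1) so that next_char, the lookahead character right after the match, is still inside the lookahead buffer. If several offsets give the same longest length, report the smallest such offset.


Try each offset into the search buffer:
  offset=1 (pos 5, char 'e'): match length 0
  offset=2 (pos 4, char 'c'): match length 2
  offset=3 (pos 3, char 'e'): match length 0
  offset=4 (pos 2, char 'f'): match length 0
  offset=5 (pos 1, char 'e'): match length 0
  offset=6 (pos 0, char 'c'): match length 3
Longest match has length 3 at offset 6.
next_char = character at position 6 + 3 = 9 -> 'c'

Best match: offset=6, length=3 (matching 'cef' starting at position 0)
LZ77 triple: (6, 3, 'c')


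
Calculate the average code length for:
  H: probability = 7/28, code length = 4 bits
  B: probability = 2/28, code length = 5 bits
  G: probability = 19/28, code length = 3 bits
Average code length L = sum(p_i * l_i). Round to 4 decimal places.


Weighted contributions p_i * l_i:
  H: (7/28) * 4 = 28/28
  B: (2/28) * 5 = 10/28
  G: (19/28) * 3 = 57/28
Sum = (28 + 10 + 57)/28 = 95/28

L = 95/28 = 3.3929 bits/symbol


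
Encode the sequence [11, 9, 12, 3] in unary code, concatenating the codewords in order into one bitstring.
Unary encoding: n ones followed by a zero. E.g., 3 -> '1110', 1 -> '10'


Encode each number as n ones followed by a terminating 0:
  11 -> 111111111110 (12 bits)
  9 -> 1111111110 (10 bits)
  12 -> 1111111111110 (13 bits)
  3 -> 1110 (4 bits)
Total length = 12 + 10 + 13 + 4 = 39 bits.

Unary([11, 9, 12, 3]) = 111111111110111111111011111111111101110 (39 bits)


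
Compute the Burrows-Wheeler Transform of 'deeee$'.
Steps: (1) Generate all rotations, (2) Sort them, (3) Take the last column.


Rotations (sorted):
  0: $deeee -> last char: e
  1: deeee$ -> last char: $
  2: e$deee -> last char: e
  3: ee$dee -> last char: e
  4: eee$de -> last char: e
  5: eeee$d -> last char: d


BWT = e$eeed


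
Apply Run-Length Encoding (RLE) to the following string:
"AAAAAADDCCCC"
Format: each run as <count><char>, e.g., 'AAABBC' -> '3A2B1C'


Scanning runs left to right:
  i=0: run of 'A' x 6 -> '6A'
  i=6: run of 'D' x 2 -> '2D'
  i=8: run of 'C' x 4 -> '4C'

RLE = 6A2D4C


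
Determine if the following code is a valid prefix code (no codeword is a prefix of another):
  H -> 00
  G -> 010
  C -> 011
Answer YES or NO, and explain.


Checking each pair (does one codeword prefix another?):
  H='00' vs G='010': no prefix
  H='00' vs C='011': no prefix
  G='010' vs H='00': no prefix
  G='010' vs C='011': no prefix
  C='011' vs H='00': no prefix
  C='011' vs G='010': no prefix
No violation found over all pairs.

YES -- this is a valid prefix code. No codeword is a prefix of any other codeword.


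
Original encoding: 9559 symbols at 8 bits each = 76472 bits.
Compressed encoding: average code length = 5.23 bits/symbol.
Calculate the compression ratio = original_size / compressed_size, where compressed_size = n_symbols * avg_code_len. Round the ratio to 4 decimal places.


original_size = n_symbols * orig_bits = 9559 * 8 = 76472 bits
compressed_size = n_symbols * avg_code_len = 9559 * 5.23 = 49993.57 bits
ratio = original_size / compressed_size = 76472 / 49993.57 = 1.5296

Compression ratio = 1.5296


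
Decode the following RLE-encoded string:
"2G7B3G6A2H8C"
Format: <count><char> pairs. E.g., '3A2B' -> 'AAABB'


Expanding each <count><char> pair:
  2G -> 'GG'
  7B -> 'BBBBBBB'
  3G -> 'GGG'
  6A -> 'AAAAAA'
  2H -> 'HH'
  8C -> 'CCCCCCCC'

Decoded = GGBBBBBBBGGGAAAAAAHHCCCCCCCC


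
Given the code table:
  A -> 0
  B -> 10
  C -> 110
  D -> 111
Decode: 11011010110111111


Decoding:
110 -> C
110 -> C
10 -> B
110 -> C
111 -> D
111 -> D


Result: CCBCDD


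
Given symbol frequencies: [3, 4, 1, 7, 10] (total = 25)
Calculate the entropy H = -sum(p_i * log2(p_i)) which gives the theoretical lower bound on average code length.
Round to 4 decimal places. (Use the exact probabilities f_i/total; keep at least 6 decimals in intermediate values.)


Per-symbol terms -p_i * log2(p_i) with p_i = f_i/25:
  p = 3/25 = 0.120000: log2(p) = -3.058894, -p*log2(p) = 0.367067
  p = 4/25 = 0.160000: log2(p) = -2.643856, -p*log2(p) = 0.423017
  p = 1/25 = 0.040000: log2(p) = -4.643856, -p*log2(p) = 0.185754
  p = 7/25 = 0.280000: log2(p) = -1.836501, -p*log2(p) = 0.514220
  p = 10/25 = 0.400000: log2(p) = -1.321928, -p*log2(p) = 0.528771
H = 0.367067 + 0.423017 + 0.185754 + 0.514220 + 0.528771 = 2.018829

H = 2.0188 bits/symbol


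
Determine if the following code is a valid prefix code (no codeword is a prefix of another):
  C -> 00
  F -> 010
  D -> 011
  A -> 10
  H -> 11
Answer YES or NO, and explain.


Checking each pair (does one codeword prefix another?):
  C='00' vs F='010': no prefix
  C='00' vs D='011': no prefix
  C='00' vs A='10': no prefix
  C='00' vs H='11': no prefix
  F='010' vs C='00': no prefix
  F='010' vs D='011': no prefix
  F='010' vs A='10': no prefix
  F='010' vs H='11': no prefix
  D='011' vs C='00': no prefix
  D='011' vs F='010': no prefix
  D='011' vs A='10': no prefix
  D='011' vs H='11': no prefix
  A='10' vs C='00': no prefix
  A='10' vs F='010': no prefix
  A='10' vs D='011': no prefix
  A='10' vs H='11': no prefix
  H='11' vs C='00': no prefix
  H='11' vs F='010': no prefix
  H='11' vs D='011': no prefix
  H='11' vs A='10': no prefix
No violation found over all pairs.

YES -- this is a valid prefix code. No codeword is a prefix of any other codeword.


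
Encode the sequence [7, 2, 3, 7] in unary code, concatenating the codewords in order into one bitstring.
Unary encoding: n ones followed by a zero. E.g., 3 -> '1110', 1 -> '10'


Encode each number as n ones followed by a terminating 0:
  7 -> 11111110 (8 bits)
  2 -> 110 (3 bits)
  3 -> 1110 (4 bits)
  7 -> 11111110 (8 bits)
Total length = 8 + 3 + 4 + 8 = 23 bits.

Unary([7, 2, 3, 7]) = 11111110110111011111110 (23 bits)


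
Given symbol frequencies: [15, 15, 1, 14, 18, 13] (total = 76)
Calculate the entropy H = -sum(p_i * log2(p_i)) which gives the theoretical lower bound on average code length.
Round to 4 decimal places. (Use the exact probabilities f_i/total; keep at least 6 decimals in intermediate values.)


Per-symbol terms -p_i * log2(p_i) with p_i = f_i/76:
  p = 15/76 = 0.197368: log2(p) = -2.341037, -p*log2(p) = 0.462047
  p = 15/76 = 0.197368: log2(p) = -2.341037, -p*log2(p) = 0.462047
  p = 1/76 = 0.013158: log2(p) = -6.247928, -p*log2(p) = 0.082210
  p = 14/76 = 0.184211: log2(p) = -2.440573, -p*log2(p) = 0.449579
  p = 18/76 = 0.236842: log2(p) = -2.078003, -p*log2(p) = 0.492158
  p = 13/76 = 0.171053: log2(p) = -2.547488, -p*log2(p) = 0.435754
H = 0.462047 + 0.462047 + 0.082210 + 0.449579 + 0.492158 + 0.435754 = 2.383795

H = 2.3838 bits/symbol


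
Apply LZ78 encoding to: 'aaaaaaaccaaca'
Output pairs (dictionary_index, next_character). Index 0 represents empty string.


LZ78 encoding steps:
Dictionary: {0: ''}
Step 1: w='' (idx 0), next='a' -> output (0, 'a'), add 'a' as idx 1
Step 2: w='a' (idx 1), next='a' -> output (1, 'a'), add 'aa' as idx 2
Step 3: w='aa' (idx 2), next='a' -> output (2, 'a'), add 'aaa' as idx 3
Step 4: w='a' (idx 1), next='c' -> output (1, 'c'), add 'ac' as idx 4
Step 5: w='' (idx 0), next='c' -> output (0, 'c'), add 'c' as idx 5
Step 6: w='aa' (idx 2), next='c' -> output (2, 'c'), add 'aac' as idx 6
Step 7: w='a' (idx 1), end of input -> output (1, '')


Encoded: [(0, 'a'), (1, 'a'), (2, 'a'), (1, 'c'), (0, 'c'), (2, 'c'), (1, '')]


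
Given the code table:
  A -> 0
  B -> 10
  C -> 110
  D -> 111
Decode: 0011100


Decoding:
0 -> A
0 -> A
111 -> D
0 -> A
0 -> A


Result: AADAA


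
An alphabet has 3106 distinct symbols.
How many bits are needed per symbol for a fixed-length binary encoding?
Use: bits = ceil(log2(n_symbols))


log2(3106) = 11.6008
Bracket: 2^11 = 2048 < 3106 <= 2^12 = 4096
So ceil(log2(3106)) = 12

bits = ceil(log2(3106)) = ceil(11.6008) = 12 bits


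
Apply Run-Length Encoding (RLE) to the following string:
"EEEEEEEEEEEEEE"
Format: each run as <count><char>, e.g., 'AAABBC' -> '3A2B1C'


Scanning runs left to right:
  i=0: run of 'E' x 14 -> '14E'

RLE = 14E


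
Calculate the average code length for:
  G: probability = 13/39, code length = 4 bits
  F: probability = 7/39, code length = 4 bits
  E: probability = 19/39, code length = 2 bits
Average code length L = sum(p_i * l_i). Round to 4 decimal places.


Weighted contributions p_i * l_i:
  G: (13/39) * 4 = 52/39
  F: (7/39) * 4 = 28/39
  E: (19/39) * 2 = 38/39
Sum = (52 + 28 + 38)/39 = 118/39

L = 118/39 = 3.0256 bits/symbol


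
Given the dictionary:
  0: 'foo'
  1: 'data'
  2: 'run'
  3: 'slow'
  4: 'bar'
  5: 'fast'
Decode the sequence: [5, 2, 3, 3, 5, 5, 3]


Look up each index in the dictionary:
  5 -> 'fast'
  2 -> 'run'
  3 -> 'slow'
  3 -> 'slow'
  5 -> 'fast'
  5 -> 'fast'
  3 -> 'slow'

Decoded: "fast run slow slow fast fast slow"


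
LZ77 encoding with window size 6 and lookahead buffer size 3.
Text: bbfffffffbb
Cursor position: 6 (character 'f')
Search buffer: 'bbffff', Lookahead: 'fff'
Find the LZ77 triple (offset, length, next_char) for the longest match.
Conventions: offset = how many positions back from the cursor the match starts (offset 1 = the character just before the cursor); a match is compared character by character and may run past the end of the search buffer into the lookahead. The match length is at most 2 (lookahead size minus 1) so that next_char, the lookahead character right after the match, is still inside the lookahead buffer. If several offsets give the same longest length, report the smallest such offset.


Try each offset into the search buffer:
  offset=1 (pos 5, char 'f'): match length 2
  offset=2 (pos 4, char 'f'): match length 2
  offset=3 (pos 3, char 'f'): match length 2
  offset=4 (pos 2, char 'f'): match length 2
  offset=5 (pos 1, char 'b'): match length 0
  offset=6 (pos 0, char 'b'): match length 0
Longest match has length 2, found at offsets 1, 2, 3, 4; take the smallest, offset 1.
next_char = character at position 6 + 2 = 8 -> 'f'

Best match: offset=1, length=2 (matching 'ff' starting at position 5)
LZ77 triple: (1, 2, 'f')


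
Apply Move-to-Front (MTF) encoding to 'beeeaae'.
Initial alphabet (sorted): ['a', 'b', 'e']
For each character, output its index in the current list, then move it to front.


MTF encoding:
'b': index 1 in ['a', 'b', 'e'] -> ['b', 'a', 'e']
'e': index 2 in ['b', 'a', 'e'] -> ['e', 'b', 'a']
'e': index 0 in ['e', 'b', 'a'] -> ['e', 'b', 'a']
'e': index 0 in ['e', 'b', 'a'] -> ['e', 'b', 'a']
'a': index 2 in ['e', 'b', 'a'] -> ['a', 'e', 'b']
'a': index 0 in ['a', 'e', 'b'] -> ['a', 'e', 'b']
'e': index 1 in ['a', 'e', 'b'] -> ['e', 'a', 'b']


Output: [1, 2, 0, 0, 2, 0, 1]


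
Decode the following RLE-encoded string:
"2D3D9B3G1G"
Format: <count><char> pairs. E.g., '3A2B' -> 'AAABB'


Expanding each <count><char> pair:
  2D -> 'DD'
  3D -> 'DDD'
  9B -> 'BBBBBBBBB'
  3G -> 'GGG'
  1G -> 'G'

Decoded = DDDDDBBBBBBBBBGGGG


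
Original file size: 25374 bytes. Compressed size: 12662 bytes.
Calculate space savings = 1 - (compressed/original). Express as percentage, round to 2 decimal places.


ratio = compressed/original = 12662/25374 = 0.499015
savings = 1 - ratio = 1 - 0.499015 = 0.500985
as a percentage: 0.500985 * 100 = 50.1%

Space savings = 1 - 12662/25374 = 50.1%


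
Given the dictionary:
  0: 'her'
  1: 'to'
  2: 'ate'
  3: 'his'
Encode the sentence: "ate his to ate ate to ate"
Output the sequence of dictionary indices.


Look up each word in the dictionary:
  'ate' -> 2
  'his' -> 3
  'to' -> 1
  'ate' -> 2
  'ate' -> 2
  'to' -> 1
  'ate' -> 2

Encoded: [2, 3, 1, 2, 2, 1, 2]


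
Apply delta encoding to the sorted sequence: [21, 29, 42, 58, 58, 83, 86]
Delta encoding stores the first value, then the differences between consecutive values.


First value: 21
Deltas:
  29 - 21 = 8
  42 - 29 = 13
  58 - 42 = 16
  58 - 58 = 0
  83 - 58 = 25
  86 - 83 = 3


Delta encoded: [21, 8, 13, 16, 0, 25, 3]


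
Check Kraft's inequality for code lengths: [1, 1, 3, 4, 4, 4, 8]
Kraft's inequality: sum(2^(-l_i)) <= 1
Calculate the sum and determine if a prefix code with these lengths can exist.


Sum = 2^(-1) + 2^(-1) + 2^(-3) + 2^(-4) + 2^(-4) + 2^(-4) + 2^(-8)
    = 0.5 + 0.5 + 0.125 + 0.0625 + 0.0625 + 0.0625 + 0.00390625
    = 337/256 = 1.31640625
Since 1.31640625 > 1, Kraft's inequality is NOT satisfied.
A prefix code with these lengths CANNOT exist.

Kraft sum = 1.31640625. Not satisfied.


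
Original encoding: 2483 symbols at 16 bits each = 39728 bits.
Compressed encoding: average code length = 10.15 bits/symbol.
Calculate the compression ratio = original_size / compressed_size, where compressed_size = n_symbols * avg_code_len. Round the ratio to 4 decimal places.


original_size = n_symbols * orig_bits = 2483 * 16 = 39728 bits
compressed_size = n_symbols * avg_code_len = 2483 * 10.15 = 25202.45 bits
ratio = original_size / compressed_size = 39728 / 25202.45 = 1.5764

Compression ratio = 1.5764


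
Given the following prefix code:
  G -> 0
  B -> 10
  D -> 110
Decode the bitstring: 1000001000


Decoding step by step:
Bits 10 -> B
Bits 0 -> G
Bits 0 -> G
Bits 0 -> G
Bits 0 -> G
Bits 10 -> B
Bits 0 -> G
Bits 0 -> G


Decoded message: BGGGGBGG


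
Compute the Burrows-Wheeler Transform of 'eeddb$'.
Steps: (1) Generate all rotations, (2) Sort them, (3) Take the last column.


Rotations (sorted):
  0: $eeddb -> last char: b
  1: b$eedd -> last char: d
  2: db$eed -> last char: d
  3: ddb$ee -> last char: e
  4: eddb$e -> last char: e
  5: eeddb$ -> last char: $


BWT = bddee$


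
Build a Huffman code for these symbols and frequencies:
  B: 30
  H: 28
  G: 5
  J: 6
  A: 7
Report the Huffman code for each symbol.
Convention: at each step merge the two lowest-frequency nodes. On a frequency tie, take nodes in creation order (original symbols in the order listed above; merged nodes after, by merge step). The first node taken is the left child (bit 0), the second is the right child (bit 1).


Huffman tree construction:
Step 1: Merge G(5) + J(6) = 11
Step 2: Merge A(7) + (G+J)(11) = 18
Step 3: Merge (A+(G+J))(18) + H(28) = 46
Step 4: Merge B(30) + ((A+(G+J))+H)(46) = 76
Read each symbol's code off the tree from the root (left child = 0, right child = 1).

Codes:
  B: 0 (length 1)
  H: 11 (length 2)
  G: 1010 (length 4)
  J: 1011 (length 4)
  A: 100 (length 3)
Average code length: 151/76 = 1.9868 bits/symbol


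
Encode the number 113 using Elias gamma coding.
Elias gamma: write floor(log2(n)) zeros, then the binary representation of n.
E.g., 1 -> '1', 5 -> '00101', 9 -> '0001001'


num_bits = floor(log2(113)) + 1 = 7
leading_zeros = num_bits - 1 = 6
binary(113) = 1110001

Elias gamma(113) = '000000' + '1110001' = 0000001110001 (13 bits)


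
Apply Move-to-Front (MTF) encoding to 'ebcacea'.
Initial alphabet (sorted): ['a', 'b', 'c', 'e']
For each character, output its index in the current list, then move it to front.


MTF encoding:
'e': index 3 in ['a', 'b', 'c', 'e'] -> ['e', 'a', 'b', 'c']
'b': index 2 in ['e', 'a', 'b', 'c'] -> ['b', 'e', 'a', 'c']
'c': index 3 in ['b', 'e', 'a', 'c'] -> ['c', 'b', 'e', 'a']
'a': index 3 in ['c', 'b', 'e', 'a'] -> ['a', 'c', 'b', 'e']
'c': index 1 in ['a', 'c', 'b', 'e'] -> ['c', 'a', 'b', 'e']
'e': index 3 in ['c', 'a', 'b', 'e'] -> ['e', 'c', 'a', 'b']
'a': index 2 in ['e', 'c', 'a', 'b'] -> ['a', 'e', 'c', 'b']


Output: [3, 2, 3, 3, 1, 3, 2]
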